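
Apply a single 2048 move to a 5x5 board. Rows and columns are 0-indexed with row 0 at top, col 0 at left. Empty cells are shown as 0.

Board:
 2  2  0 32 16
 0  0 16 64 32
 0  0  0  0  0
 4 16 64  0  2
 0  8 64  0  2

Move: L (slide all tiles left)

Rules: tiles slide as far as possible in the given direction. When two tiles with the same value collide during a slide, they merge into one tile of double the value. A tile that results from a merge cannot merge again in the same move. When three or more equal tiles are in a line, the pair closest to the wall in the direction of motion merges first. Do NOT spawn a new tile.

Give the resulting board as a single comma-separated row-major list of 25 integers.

Slide left:
row 0: [2, 2, 0, 32, 16] -> [4, 32, 16, 0, 0]
row 1: [0, 0, 16, 64, 32] -> [16, 64, 32, 0, 0]
row 2: [0, 0, 0, 0, 0] -> [0, 0, 0, 0, 0]
row 3: [4, 16, 64, 0, 2] -> [4, 16, 64, 2, 0]
row 4: [0, 8, 64, 0, 2] -> [8, 64, 2, 0, 0]

Answer: 4, 32, 16, 0, 0, 16, 64, 32, 0, 0, 0, 0, 0, 0, 0, 4, 16, 64, 2, 0, 8, 64, 2, 0, 0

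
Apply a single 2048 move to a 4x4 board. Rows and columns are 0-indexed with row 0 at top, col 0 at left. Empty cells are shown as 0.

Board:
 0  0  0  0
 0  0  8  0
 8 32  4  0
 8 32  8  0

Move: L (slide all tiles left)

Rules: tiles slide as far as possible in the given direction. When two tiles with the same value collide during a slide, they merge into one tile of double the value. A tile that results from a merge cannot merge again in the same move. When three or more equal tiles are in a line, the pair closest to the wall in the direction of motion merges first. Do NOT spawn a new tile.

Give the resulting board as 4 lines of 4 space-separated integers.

Answer:  0  0  0  0
 8  0  0  0
 8 32  4  0
 8 32  8  0

Derivation:
Slide left:
row 0: [0, 0, 0, 0] -> [0, 0, 0, 0]
row 1: [0, 0, 8, 0] -> [8, 0, 0, 0]
row 2: [8, 32, 4, 0] -> [8, 32, 4, 0]
row 3: [8, 32, 8, 0] -> [8, 32, 8, 0]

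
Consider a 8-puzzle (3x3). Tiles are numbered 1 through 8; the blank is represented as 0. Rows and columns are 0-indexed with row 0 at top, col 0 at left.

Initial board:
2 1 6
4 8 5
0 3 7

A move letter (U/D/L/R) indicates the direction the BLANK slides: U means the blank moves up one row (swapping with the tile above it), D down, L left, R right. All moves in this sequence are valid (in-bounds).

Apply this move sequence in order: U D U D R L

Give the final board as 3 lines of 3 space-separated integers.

Answer: 2 1 6
4 8 5
0 3 7

Derivation:
After move 1 (U):
2 1 6
0 8 5
4 3 7

After move 2 (D):
2 1 6
4 8 5
0 3 7

After move 3 (U):
2 1 6
0 8 5
4 3 7

After move 4 (D):
2 1 6
4 8 5
0 3 7

After move 5 (R):
2 1 6
4 8 5
3 0 7

After move 6 (L):
2 1 6
4 8 5
0 3 7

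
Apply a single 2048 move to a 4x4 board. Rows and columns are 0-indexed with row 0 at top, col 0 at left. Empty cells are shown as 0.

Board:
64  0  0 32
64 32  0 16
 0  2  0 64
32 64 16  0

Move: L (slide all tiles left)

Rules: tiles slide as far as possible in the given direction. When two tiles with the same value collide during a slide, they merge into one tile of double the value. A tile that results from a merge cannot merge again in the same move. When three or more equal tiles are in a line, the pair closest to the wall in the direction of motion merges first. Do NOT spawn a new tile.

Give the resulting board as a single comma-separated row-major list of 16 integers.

Slide left:
row 0: [64, 0, 0, 32] -> [64, 32, 0, 0]
row 1: [64, 32, 0, 16] -> [64, 32, 16, 0]
row 2: [0, 2, 0, 64] -> [2, 64, 0, 0]
row 3: [32, 64, 16, 0] -> [32, 64, 16, 0]

Answer: 64, 32, 0, 0, 64, 32, 16, 0, 2, 64, 0, 0, 32, 64, 16, 0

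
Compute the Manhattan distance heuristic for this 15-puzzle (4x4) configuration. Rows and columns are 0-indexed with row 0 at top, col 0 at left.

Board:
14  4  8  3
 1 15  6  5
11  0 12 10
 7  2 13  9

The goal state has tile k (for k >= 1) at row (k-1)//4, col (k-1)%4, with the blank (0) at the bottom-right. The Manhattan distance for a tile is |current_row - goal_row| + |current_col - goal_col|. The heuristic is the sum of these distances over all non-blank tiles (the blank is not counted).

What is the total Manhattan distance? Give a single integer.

Tile 14: (0,0)->(3,1) = 4
Tile 4: (0,1)->(0,3) = 2
Tile 8: (0,2)->(1,3) = 2
Tile 3: (0,3)->(0,2) = 1
Tile 1: (1,0)->(0,0) = 1
Tile 15: (1,1)->(3,2) = 3
Tile 6: (1,2)->(1,1) = 1
Tile 5: (1,3)->(1,0) = 3
Tile 11: (2,0)->(2,2) = 2
Tile 12: (2,2)->(2,3) = 1
Tile 10: (2,3)->(2,1) = 2
Tile 7: (3,0)->(1,2) = 4
Tile 2: (3,1)->(0,1) = 3
Tile 13: (3,2)->(3,0) = 2
Tile 9: (3,3)->(2,0) = 4
Sum: 4 + 2 + 2 + 1 + 1 + 3 + 1 + 3 + 2 + 1 + 2 + 4 + 3 + 2 + 4 = 35

Answer: 35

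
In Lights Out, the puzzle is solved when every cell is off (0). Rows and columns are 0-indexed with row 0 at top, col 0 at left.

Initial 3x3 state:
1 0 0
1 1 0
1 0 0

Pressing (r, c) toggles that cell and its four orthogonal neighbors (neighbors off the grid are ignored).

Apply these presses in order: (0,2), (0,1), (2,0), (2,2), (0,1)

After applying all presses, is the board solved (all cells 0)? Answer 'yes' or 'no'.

After press 1 at (0,2):
1 1 1
1 1 1
1 0 0

After press 2 at (0,1):
0 0 0
1 0 1
1 0 0

After press 3 at (2,0):
0 0 0
0 0 1
0 1 0

After press 4 at (2,2):
0 0 0
0 0 0
0 0 1

After press 5 at (0,1):
1 1 1
0 1 0
0 0 1

Lights still on: 5

Answer: no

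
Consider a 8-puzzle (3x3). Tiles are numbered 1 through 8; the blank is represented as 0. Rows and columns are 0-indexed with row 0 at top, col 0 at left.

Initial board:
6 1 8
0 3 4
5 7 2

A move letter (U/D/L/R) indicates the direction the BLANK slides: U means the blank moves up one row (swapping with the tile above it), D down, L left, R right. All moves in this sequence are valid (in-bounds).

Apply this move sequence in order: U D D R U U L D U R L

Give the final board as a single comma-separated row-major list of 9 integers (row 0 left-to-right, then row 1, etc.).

Answer: 0, 6, 8, 5, 1, 4, 7, 3, 2

Derivation:
After move 1 (U):
0 1 8
6 3 4
5 7 2

After move 2 (D):
6 1 8
0 3 4
5 7 2

After move 3 (D):
6 1 8
5 3 4
0 7 2

After move 4 (R):
6 1 8
5 3 4
7 0 2

After move 5 (U):
6 1 8
5 0 4
7 3 2

After move 6 (U):
6 0 8
5 1 4
7 3 2

After move 7 (L):
0 6 8
5 1 4
7 3 2

After move 8 (D):
5 6 8
0 1 4
7 3 2

After move 9 (U):
0 6 8
5 1 4
7 3 2

After move 10 (R):
6 0 8
5 1 4
7 3 2

After move 11 (L):
0 6 8
5 1 4
7 3 2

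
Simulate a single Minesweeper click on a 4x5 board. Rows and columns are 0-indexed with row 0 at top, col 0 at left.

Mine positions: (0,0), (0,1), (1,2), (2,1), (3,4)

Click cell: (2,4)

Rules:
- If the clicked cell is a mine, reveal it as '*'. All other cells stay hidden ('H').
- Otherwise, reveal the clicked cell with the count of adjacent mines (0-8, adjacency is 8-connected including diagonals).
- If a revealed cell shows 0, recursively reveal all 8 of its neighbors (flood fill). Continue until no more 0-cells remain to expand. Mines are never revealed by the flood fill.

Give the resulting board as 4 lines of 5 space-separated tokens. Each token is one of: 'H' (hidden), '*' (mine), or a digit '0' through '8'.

H H H H H
H H H H H
H H H H 1
H H H H H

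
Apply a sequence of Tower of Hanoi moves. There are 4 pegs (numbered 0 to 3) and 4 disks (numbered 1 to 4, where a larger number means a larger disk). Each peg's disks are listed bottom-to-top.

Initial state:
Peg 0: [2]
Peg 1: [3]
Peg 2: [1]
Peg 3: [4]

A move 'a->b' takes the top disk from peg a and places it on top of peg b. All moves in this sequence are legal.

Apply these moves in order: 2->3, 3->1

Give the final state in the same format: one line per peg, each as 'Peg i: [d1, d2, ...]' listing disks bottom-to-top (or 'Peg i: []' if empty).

Answer: Peg 0: [2]
Peg 1: [3, 1]
Peg 2: []
Peg 3: [4]

Derivation:
After move 1 (2->3):
Peg 0: [2]
Peg 1: [3]
Peg 2: []
Peg 3: [4, 1]

After move 2 (3->1):
Peg 0: [2]
Peg 1: [3, 1]
Peg 2: []
Peg 3: [4]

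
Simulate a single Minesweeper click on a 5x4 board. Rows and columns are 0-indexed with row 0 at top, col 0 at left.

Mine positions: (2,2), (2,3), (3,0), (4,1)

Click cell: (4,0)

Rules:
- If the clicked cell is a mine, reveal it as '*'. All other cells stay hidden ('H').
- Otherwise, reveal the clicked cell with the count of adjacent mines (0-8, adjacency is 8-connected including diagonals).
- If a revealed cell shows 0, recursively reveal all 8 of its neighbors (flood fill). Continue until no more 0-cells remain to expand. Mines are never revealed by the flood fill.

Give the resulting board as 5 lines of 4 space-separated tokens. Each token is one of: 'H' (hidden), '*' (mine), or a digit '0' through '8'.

H H H H
H H H H
H H H H
H H H H
2 H H H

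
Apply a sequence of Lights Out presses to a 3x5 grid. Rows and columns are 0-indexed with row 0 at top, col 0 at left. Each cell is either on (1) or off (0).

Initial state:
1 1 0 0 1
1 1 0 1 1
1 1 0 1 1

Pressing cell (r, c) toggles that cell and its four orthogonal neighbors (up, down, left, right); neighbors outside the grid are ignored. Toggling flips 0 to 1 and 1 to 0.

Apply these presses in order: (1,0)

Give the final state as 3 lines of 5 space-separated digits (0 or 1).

After press 1 at (1,0):
0 1 0 0 1
0 0 0 1 1
0 1 0 1 1

Answer: 0 1 0 0 1
0 0 0 1 1
0 1 0 1 1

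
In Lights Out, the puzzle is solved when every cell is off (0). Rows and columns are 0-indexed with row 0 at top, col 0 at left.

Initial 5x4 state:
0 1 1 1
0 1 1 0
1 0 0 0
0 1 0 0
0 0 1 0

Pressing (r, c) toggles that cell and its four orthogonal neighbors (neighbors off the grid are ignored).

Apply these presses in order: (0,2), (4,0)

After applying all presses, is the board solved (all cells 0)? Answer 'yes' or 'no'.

Answer: no

Derivation:
After press 1 at (0,2):
0 0 0 0
0 1 0 0
1 0 0 0
0 1 0 0
0 0 1 0

After press 2 at (4,0):
0 0 0 0
0 1 0 0
1 0 0 0
1 1 0 0
1 1 1 0

Lights still on: 7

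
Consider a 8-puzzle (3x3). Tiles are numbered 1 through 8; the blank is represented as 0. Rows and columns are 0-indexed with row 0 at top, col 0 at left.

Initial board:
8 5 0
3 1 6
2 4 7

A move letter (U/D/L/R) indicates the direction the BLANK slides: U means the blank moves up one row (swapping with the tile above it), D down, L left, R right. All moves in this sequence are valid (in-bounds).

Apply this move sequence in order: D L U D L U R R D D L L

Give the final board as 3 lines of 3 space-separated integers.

Answer: 5 6 1
8 3 7
0 2 4

Derivation:
After move 1 (D):
8 5 6
3 1 0
2 4 7

After move 2 (L):
8 5 6
3 0 1
2 4 7

After move 3 (U):
8 0 6
3 5 1
2 4 7

After move 4 (D):
8 5 6
3 0 1
2 4 7

After move 5 (L):
8 5 6
0 3 1
2 4 7

After move 6 (U):
0 5 6
8 3 1
2 4 7

After move 7 (R):
5 0 6
8 3 1
2 4 7

After move 8 (R):
5 6 0
8 3 1
2 4 7

After move 9 (D):
5 6 1
8 3 0
2 4 7

After move 10 (D):
5 6 1
8 3 7
2 4 0

After move 11 (L):
5 6 1
8 3 7
2 0 4

After move 12 (L):
5 6 1
8 3 7
0 2 4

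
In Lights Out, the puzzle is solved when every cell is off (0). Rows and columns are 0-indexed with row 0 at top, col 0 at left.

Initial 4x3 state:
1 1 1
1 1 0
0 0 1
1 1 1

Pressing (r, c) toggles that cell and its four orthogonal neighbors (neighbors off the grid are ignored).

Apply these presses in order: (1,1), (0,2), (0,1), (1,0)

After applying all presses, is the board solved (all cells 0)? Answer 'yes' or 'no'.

After press 1 at (1,1):
1 0 1
0 0 1
0 1 1
1 1 1

After press 2 at (0,2):
1 1 0
0 0 0
0 1 1
1 1 1

After press 3 at (0,1):
0 0 1
0 1 0
0 1 1
1 1 1

After press 4 at (1,0):
1 0 1
1 0 0
1 1 1
1 1 1

Lights still on: 9

Answer: no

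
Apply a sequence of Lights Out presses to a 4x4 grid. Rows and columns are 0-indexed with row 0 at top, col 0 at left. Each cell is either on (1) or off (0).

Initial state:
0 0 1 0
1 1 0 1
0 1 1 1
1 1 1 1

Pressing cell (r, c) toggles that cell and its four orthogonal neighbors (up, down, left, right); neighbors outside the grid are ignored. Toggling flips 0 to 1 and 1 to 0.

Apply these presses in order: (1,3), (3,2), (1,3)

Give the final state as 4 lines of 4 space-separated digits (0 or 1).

Answer: 0 0 1 0
1 1 0 1
0 1 0 1
1 0 0 0

Derivation:
After press 1 at (1,3):
0 0 1 1
1 1 1 0
0 1 1 0
1 1 1 1

After press 2 at (3,2):
0 0 1 1
1 1 1 0
0 1 0 0
1 0 0 0

After press 3 at (1,3):
0 0 1 0
1 1 0 1
0 1 0 1
1 0 0 0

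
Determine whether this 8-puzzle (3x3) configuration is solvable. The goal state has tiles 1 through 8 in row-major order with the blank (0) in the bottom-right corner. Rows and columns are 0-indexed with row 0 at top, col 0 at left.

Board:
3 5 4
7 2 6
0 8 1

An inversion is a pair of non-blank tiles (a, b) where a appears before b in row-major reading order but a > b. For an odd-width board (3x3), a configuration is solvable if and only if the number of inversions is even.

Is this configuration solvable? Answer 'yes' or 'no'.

Answer: no

Derivation:
Inversions (pairs i<j in row-major order where tile[i] > tile[j] > 0): 13
13 is odd, so the puzzle is not solvable.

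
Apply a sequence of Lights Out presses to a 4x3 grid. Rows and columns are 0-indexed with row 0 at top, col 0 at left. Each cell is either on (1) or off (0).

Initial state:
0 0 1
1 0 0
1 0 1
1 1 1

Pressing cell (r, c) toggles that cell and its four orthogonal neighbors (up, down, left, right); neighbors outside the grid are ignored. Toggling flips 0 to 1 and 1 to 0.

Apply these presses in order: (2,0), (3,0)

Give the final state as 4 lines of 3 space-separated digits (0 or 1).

After press 1 at (2,0):
0 0 1
0 0 0
0 1 1
0 1 1

After press 2 at (3,0):
0 0 1
0 0 0
1 1 1
1 0 1

Answer: 0 0 1
0 0 0
1 1 1
1 0 1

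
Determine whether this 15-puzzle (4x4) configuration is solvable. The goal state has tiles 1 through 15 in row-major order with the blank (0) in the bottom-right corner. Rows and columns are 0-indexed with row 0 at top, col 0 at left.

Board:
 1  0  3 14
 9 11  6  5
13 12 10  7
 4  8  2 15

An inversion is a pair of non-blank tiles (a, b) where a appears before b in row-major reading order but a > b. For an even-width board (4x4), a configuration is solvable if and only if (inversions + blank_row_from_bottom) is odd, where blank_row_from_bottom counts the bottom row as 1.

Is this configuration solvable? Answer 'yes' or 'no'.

Inversions: 49
Blank is in row 0 (0-indexed from top), which is row 4 counting from the bottom (bottom = 1).
49 + 4 = 53, which is odd, so the puzzle is solvable.

Answer: yes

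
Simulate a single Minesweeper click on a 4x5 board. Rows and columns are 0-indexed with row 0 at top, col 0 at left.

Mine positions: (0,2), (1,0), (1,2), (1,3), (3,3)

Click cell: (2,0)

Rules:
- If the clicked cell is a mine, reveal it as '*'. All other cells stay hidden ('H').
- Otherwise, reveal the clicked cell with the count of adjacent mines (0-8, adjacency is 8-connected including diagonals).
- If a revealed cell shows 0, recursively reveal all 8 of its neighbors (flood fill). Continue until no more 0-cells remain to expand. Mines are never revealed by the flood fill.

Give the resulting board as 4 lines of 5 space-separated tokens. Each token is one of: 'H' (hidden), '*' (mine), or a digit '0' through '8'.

H H H H H
H H H H H
1 H H H H
H H H H H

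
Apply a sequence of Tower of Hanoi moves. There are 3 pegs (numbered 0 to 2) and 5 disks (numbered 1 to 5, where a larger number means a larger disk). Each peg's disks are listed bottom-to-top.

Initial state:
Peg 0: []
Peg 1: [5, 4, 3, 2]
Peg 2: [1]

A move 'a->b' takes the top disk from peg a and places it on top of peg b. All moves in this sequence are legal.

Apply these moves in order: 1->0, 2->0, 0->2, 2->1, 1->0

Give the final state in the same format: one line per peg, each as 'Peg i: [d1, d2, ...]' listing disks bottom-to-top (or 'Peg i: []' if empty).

After move 1 (1->0):
Peg 0: [2]
Peg 1: [5, 4, 3]
Peg 2: [1]

After move 2 (2->0):
Peg 0: [2, 1]
Peg 1: [5, 4, 3]
Peg 2: []

After move 3 (0->2):
Peg 0: [2]
Peg 1: [5, 4, 3]
Peg 2: [1]

After move 4 (2->1):
Peg 0: [2]
Peg 1: [5, 4, 3, 1]
Peg 2: []

After move 5 (1->0):
Peg 0: [2, 1]
Peg 1: [5, 4, 3]
Peg 2: []

Answer: Peg 0: [2, 1]
Peg 1: [5, 4, 3]
Peg 2: []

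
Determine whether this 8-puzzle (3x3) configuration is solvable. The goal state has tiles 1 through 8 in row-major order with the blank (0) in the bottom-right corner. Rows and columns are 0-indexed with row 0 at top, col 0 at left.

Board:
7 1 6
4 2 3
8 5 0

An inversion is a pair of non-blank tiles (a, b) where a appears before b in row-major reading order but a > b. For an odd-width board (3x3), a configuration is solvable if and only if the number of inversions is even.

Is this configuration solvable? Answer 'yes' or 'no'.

Inversions (pairs i<j in row-major order where tile[i] > tile[j] > 0): 13
13 is odd, so the puzzle is not solvable.

Answer: no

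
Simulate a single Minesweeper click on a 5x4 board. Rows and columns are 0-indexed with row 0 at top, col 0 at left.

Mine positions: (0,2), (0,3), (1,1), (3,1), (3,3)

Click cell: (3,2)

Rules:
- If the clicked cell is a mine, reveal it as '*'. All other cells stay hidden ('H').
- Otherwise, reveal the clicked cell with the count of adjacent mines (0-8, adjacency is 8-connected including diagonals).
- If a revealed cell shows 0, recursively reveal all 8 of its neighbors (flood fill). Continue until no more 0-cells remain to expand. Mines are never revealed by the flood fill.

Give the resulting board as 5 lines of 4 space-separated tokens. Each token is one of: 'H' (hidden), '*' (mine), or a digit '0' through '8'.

H H H H
H H H H
H H H H
H H 2 H
H H H H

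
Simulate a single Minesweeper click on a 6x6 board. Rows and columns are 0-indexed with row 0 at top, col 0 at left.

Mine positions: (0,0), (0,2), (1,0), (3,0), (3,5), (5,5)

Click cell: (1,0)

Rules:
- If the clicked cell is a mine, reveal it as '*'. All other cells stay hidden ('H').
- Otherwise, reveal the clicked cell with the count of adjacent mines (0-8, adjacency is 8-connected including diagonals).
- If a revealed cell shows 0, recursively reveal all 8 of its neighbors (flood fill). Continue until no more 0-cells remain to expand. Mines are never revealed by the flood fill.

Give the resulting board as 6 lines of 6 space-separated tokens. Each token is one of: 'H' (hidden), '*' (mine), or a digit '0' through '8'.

H H H H H H
* H H H H H
H H H H H H
H H H H H H
H H H H H H
H H H H H H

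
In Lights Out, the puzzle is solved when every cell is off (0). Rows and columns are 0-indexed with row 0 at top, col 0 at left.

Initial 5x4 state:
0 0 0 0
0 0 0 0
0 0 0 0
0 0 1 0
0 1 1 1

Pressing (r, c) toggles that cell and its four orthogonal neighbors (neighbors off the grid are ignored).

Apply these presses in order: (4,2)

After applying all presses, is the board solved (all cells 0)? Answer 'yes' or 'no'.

After press 1 at (4,2):
0 0 0 0
0 0 0 0
0 0 0 0
0 0 0 0
0 0 0 0

Lights still on: 0

Answer: yes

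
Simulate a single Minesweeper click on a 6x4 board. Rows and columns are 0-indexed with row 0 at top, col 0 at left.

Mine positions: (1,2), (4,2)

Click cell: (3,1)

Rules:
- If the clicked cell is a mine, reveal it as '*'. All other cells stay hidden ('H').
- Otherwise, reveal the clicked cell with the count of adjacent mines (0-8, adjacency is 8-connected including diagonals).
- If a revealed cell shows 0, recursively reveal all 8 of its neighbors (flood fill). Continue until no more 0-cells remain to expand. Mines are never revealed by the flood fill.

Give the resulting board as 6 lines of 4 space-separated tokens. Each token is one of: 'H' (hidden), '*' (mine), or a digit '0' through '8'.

H H H H
H H H H
H H H H
H 1 H H
H H H H
H H H H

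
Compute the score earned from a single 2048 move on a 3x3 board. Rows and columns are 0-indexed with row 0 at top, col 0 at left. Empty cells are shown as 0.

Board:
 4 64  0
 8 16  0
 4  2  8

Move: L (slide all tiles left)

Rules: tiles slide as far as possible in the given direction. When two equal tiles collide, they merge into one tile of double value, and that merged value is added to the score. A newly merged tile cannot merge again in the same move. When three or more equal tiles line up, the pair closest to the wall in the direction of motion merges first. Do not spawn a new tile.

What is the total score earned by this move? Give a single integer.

Answer: 0

Derivation:
Slide left:
row 0: [4, 64, 0] -> [4, 64, 0]  score +0 (running 0)
row 1: [8, 16, 0] -> [8, 16, 0]  score +0 (running 0)
row 2: [4, 2, 8] -> [4, 2, 8]  score +0 (running 0)
Board after move:
 4 64  0
 8 16  0
 4  2  8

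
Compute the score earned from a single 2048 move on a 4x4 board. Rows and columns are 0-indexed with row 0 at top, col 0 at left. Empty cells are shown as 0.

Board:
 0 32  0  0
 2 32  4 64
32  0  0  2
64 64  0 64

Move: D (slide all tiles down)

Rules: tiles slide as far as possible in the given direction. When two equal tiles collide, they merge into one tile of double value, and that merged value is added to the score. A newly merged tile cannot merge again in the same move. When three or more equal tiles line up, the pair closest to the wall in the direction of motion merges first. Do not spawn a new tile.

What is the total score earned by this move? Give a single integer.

Answer: 64

Derivation:
Slide down:
col 0: [0, 2, 32, 64] -> [0, 2, 32, 64]  score +0 (running 0)
col 1: [32, 32, 0, 64] -> [0, 0, 64, 64]  score +64 (running 64)
col 2: [0, 4, 0, 0] -> [0, 0, 0, 4]  score +0 (running 64)
col 3: [0, 64, 2, 64] -> [0, 64, 2, 64]  score +0 (running 64)
Board after move:
 0  0  0  0
 2  0  0 64
32 64  0  2
64 64  4 64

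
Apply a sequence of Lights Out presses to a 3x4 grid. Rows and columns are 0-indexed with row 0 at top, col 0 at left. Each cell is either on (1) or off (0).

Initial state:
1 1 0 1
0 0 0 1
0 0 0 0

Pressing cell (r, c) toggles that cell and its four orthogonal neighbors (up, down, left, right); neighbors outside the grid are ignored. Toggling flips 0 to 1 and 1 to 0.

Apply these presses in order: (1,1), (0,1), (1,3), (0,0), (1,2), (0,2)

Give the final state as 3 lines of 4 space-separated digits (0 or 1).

Answer: 1 1 1 1
0 1 0 1
0 1 1 1

Derivation:
After press 1 at (1,1):
1 0 0 1
1 1 1 1
0 1 0 0

After press 2 at (0,1):
0 1 1 1
1 0 1 1
0 1 0 0

After press 3 at (1,3):
0 1 1 0
1 0 0 0
0 1 0 1

After press 4 at (0,0):
1 0 1 0
0 0 0 0
0 1 0 1

After press 5 at (1,2):
1 0 0 0
0 1 1 1
0 1 1 1

After press 6 at (0,2):
1 1 1 1
0 1 0 1
0 1 1 1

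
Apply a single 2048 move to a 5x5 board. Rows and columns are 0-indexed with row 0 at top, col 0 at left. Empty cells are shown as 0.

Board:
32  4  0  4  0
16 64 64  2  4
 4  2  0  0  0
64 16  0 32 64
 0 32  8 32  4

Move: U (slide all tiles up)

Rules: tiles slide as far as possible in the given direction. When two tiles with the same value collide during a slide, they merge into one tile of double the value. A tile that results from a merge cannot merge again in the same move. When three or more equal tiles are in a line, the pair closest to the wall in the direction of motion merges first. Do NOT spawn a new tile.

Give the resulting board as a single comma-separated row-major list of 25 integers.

Slide up:
col 0: [32, 16, 4, 64, 0] -> [32, 16, 4, 64, 0]
col 1: [4, 64, 2, 16, 32] -> [4, 64, 2, 16, 32]
col 2: [0, 64, 0, 0, 8] -> [64, 8, 0, 0, 0]
col 3: [4, 2, 0, 32, 32] -> [4, 2, 64, 0, 0]
col 4: [0, 4, 0, 64, 4] -> [4, 64, 4, 0, 0]

Answer: 32, 4, 64, 4, 4, 16, 64, 8, 2, 64, 4, 2, 0, 64, 4, 64, 16, 0, 0, 0, 0, 32, 0, 0, 0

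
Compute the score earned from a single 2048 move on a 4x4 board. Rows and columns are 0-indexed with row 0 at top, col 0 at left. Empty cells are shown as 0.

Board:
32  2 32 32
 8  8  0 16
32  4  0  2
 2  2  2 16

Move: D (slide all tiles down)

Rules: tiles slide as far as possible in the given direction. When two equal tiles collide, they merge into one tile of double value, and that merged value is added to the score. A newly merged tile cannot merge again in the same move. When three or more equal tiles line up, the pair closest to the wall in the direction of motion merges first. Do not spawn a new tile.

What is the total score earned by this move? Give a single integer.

Answer: 0

Derivation:
Slide down:
col 0: [32, 8, 32, 2] -> [32, 8, 32, 2]  score +0 (running 0)
col 1: [2, 8, 4, 2] -> [2, 8, 4, 2]  score +0 (running 0)
col 2: [32, 0, 0, 2] -> [0, 0, 32, 2]  score +0 (running 0)
col 3: [32, 16, 2, 16] -> [32, 16, 2, 16]  score +0 (running 0)
Board after move:
32  2  0 32
 8  8  0 16
32  4 32  2
 2  2  2 16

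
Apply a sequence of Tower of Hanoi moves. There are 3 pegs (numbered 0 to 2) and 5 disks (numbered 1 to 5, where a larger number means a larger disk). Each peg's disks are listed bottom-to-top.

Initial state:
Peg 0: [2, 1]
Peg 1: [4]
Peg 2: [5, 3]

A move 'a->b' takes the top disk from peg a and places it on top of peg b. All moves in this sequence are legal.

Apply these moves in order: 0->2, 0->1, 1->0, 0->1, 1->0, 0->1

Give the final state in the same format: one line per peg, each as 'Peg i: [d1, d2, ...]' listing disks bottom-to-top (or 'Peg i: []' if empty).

Answer: Peg 0: []
Peg 1: [4, 2]
Peg 2: [5, 3, 1]

Derivation:
After move 1 (0->2):
Peg 0: [2]
Peg 1: [4]
Peg 2: [5, 3, 1]

After move 2 (0->1):
Peg 0: []
Peg 1: [4, 2]
Peg 2: [5, 3, 1]

After move 3 (1->0):
Peg 0: [2]
Peg 1: [4]
Peg 2: [5, 3, 1]

After move 4 (0->1):
Peg 0: []
Peg 1: [4, 2]
Peg 2: [5, 3, 1]

After move 5 (1->0):
Peg 0: [2]
Peg 1: [4]
Peg 2: [5, 3, 1]

After move 6 (0->1):
Peg 0: []
Peg 1: [4, 2]
Peg 2: [5, 3, 1]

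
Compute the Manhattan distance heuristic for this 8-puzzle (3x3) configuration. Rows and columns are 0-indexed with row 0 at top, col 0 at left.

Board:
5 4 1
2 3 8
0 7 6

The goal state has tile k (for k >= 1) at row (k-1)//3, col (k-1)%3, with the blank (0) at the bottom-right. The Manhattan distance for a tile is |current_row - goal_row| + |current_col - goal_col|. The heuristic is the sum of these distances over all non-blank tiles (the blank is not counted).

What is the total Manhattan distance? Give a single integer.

Answer: 14

Derivation:
Tile 5: at (0,0), goal (1,1), distance |0-1|+|0-1| = 2
Tile 4: at (0,1), goal (1,0), distance |0-1|+|1-0| = 2
Tile 1: at (0,2), goal (0,0), distance |0-0|+|2-0| = 2
Tile 2: at (1,0), goal (0,1), distance |1-0|+|0-1| = 2
Tile 3: at (1,1), goal (0,2), distance |1-0|+|1-2| = 2
Tile 8: at (1,2), goal (2,1), distance |1-2|+|2-1| = 2
Tile 7: at (2,1), goal (2,0), distance |2-2|+|1-0| = 1
Tile 6: at (2,2), goal (1,2), distance |2-1|+|2-2| = 1
Sum: 2 + 2 + 2 + 2 + 2 + 2 + 1 + 1 = 14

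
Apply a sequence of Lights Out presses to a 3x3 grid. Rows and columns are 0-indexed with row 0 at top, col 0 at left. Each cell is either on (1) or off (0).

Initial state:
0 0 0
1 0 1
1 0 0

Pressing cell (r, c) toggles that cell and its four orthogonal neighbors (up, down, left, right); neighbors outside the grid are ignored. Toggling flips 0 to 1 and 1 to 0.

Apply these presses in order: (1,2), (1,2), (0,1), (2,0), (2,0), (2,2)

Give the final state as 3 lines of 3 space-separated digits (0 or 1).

After press 1 at (1,2):
0 0 1
1 1 0
1 0 1

After press 2 at (1,2):
0 0 0
1 0 1
1 0 0

After press 3 at (0,1):
1 1 1
1 1 1
1 0 0

After press 4 at (2,0):
1 1 1
0 1 1
0 1 0

After press 5 at (2,0):
1 1 1
1 1 1
1 0 0

After press 6 at (2,2):
1 1 1
1 1 0
1 1 1

Answer: 1 1 1
1 1 0
1 1 1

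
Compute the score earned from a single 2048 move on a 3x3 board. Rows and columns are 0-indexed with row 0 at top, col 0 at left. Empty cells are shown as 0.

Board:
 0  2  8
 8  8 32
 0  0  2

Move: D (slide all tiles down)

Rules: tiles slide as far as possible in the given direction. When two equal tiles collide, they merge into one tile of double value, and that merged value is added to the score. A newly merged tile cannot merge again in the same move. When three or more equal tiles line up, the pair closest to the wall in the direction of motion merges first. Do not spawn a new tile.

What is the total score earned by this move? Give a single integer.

Answer: 0

Derivation:
Slide down:
col 0: [0, 8, 0] -> [0, 0, 8]  score +0 (running 0)
col 1: [2, 8, 0] -> [0, 2, 8]  score +0 (running 0)
col 2: [8, 32, 2] -> [8, 32, 2]  score +0 (running 0)
Board after move:
 0  0  8
 0  2 32
 8  8  2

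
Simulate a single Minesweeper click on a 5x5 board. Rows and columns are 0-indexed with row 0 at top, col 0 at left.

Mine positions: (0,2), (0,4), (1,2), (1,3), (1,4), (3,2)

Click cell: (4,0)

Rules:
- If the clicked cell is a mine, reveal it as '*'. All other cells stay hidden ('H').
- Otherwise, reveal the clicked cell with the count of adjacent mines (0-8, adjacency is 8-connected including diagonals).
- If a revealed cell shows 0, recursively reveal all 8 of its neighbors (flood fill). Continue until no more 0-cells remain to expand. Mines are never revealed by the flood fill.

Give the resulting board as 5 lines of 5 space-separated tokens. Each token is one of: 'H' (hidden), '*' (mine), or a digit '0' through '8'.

0 2 H H H
0 2 H H H
0 2 H H H
0 1 H H H
0 1 H H H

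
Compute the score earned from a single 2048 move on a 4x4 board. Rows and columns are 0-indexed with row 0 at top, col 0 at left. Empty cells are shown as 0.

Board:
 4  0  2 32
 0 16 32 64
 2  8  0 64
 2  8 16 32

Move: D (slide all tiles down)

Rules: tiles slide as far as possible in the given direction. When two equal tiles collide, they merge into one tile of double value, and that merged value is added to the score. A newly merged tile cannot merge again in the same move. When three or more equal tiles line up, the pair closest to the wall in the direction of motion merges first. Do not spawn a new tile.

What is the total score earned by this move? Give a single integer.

Answer: 148

Derivation:
Slide down:
col 0: [4, 0, 2, 2] -> [0, 0, 4, 4]  score +4 (running 4)
col 1: [0, 16, 8, 8] -> [0, 0, 16, 16]  score +16 (running 20)
col 2: [2, 32, 0, 16] -> [0, 2, 32, 16]  score +0 (running 20)
col 3: [32, 64, 64, 32] -> [0, 32, 128, 32]  score +128 (running 148)
Board after move:
  0   0   0   0
  0   0   2  32
  4  16  32 128
  4  16  16  32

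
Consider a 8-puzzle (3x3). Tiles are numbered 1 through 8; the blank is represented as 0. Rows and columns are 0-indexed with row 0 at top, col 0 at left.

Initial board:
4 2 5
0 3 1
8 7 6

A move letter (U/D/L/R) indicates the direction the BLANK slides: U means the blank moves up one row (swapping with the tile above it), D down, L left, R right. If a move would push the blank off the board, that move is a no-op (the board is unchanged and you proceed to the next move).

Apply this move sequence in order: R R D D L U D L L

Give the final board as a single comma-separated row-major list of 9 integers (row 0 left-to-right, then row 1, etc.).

Answer: 4, 2, 5, 3, 1, 6, 0, 8, 7

Derivation:
After move 1 (R):
4 2 5
3 0 1
8 7 6

After move 2 (R):
4 2 5
3 1 0
8 7 6

After move 3 (D):
4 2 5
3 1 6
8 7 0

After move 4 (D):
4 2 5
3 1 6
8 7 0

After move 5 (L):
4 2 5
3 1 6
8 0 7

After move 6 (U):
4 2 5
3 0 6
8 1 7

After move 7 (D):
4 2 5
3 1 6
8 0 7

After move 8 (L):
4 2 5
3 1 6
0 8 7

After move 9 (L):
4 2 5
3 1 6
0 8 7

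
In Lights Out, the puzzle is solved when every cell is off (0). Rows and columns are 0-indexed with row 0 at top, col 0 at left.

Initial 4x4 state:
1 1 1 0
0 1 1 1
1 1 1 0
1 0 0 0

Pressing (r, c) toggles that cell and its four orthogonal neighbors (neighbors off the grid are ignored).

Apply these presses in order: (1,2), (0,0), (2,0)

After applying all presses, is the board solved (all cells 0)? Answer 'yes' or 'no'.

After press 1 at (1,2):
1 1 0 0
0 0 0 0
1 1 0 0
1 0 0 0

After press 2 at (0,0):
0 0 0 0
1 0 0 0
1 1 0 0
1 0 0 0

After press 3 at (2,0):
0 0 0 0
0 0 0 0
0 0 0 0
0 0 0 0

Lights still on: 0

Answer: yes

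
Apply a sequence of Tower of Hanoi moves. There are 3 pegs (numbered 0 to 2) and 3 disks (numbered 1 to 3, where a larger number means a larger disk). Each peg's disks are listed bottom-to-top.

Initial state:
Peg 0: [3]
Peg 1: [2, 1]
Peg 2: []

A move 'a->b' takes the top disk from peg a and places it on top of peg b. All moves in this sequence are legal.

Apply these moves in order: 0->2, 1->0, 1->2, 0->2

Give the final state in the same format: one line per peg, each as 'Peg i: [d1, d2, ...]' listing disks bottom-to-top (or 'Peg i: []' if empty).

After move 1 (0->2):
Peg 0: []
Peg 1: [2, 1]
Peg 2: [3]

After move 2 (1->0):
Peg 0: [1]
Peg 1: [2]
Peg 2: [3]

After move 3 (1->2):
Peg 0: [1]
Peg 1: []
Peg 2: [3, 2]

After move 4 (0->2):
Peg 0: []
Peg 1: []
Peg 2: [3, 2, 1]

Answer: Peg 0: []
Peg 1: []
Peg 2: [3, 2, 1]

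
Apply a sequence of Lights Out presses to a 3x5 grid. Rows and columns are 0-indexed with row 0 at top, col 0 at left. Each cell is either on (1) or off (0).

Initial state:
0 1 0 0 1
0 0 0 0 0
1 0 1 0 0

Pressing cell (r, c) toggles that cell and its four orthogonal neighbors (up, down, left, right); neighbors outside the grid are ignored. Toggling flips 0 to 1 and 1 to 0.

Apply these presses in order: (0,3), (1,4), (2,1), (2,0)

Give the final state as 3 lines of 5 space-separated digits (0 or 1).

Answer: 0 1 1 1 1
1 1 0 0 1
1 0 0 0 1

Derivation:
After press 1 at (0,3):
0 1 1 1 0
0 0 0 1 0
1 0 1 0 0

After press 2 at (1,4):
0 1 1 1 1
0 0 0 0 1
1 0 1 0 1

After press 3 at (2,1):
0 1 1 1 1
0 1 0 0 1
0 1 0 0 1

After press 4 at (2,0):
0 1 1 1 1
1 1 0 0 1
1 0 0 0 1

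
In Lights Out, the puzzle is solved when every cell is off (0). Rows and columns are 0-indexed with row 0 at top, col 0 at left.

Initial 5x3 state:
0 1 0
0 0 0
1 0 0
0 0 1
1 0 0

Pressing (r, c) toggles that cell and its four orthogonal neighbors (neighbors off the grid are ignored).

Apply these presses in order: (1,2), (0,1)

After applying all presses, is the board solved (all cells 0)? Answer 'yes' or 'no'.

After press 1 at (1,2):
0 1 1
0 1 1
1 0 1
0 0 1
1 0 0

After press 2 at (0,1):
1 0 0
0 0 1
1 0 1
0 0 1
1 0 0

Lights still on: 6

Answer: no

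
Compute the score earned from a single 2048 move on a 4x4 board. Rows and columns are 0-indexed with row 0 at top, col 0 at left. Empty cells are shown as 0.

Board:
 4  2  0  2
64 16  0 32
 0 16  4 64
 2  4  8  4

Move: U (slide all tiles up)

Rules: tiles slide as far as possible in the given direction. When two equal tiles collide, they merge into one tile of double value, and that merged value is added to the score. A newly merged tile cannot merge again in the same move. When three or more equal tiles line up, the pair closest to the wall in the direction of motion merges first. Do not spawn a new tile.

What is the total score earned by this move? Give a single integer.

Slide up:
col 0: [4, 64, 0, 2] -> [4, 64, 2, 0]  score +0 (running 0)
col 1: [2, 16, 16, 4] -> [2, 32, 4, 0]  score +32 (running 32)
col 2: [0, 0, 4, 8] -> [4, 8, 0, 0]  score +0 (running 32)
col 3: [2, 32, 64, 4] -> [2, 32, 64, 4]  score +0 (running 32)
Board after move:
 4  2  4  2
64 32  8 32
 2  4  0 64
 0  0  0  4

Answer: 32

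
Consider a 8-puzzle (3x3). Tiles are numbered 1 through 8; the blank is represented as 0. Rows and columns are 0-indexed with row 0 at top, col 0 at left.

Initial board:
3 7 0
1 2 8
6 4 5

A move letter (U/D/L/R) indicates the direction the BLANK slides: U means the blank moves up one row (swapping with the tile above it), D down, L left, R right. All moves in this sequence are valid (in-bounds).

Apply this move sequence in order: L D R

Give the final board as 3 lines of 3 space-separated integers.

After move 1 (L):
3 0 7
1 2 8
6 4 5

After move 2 (D):
3 2 7
1 0 8
6 4 5

After move 3 (R):
3 2 7
1 8 0
6 4 5

Answer: 3 2 7
1 8 0
6 4 5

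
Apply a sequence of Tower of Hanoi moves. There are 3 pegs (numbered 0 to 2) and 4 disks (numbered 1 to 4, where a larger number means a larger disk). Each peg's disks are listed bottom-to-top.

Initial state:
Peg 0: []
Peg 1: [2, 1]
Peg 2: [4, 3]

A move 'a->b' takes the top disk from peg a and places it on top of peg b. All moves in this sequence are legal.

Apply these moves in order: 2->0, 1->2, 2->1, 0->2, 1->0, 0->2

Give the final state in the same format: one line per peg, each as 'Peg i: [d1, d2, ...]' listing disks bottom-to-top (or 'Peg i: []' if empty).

Answer: Peg 0: []
Peg 1: [2]
Peg 2: [4, 3, 1]

Derivation:
After move 1 (2->0):
Peg 0: [3]
Peg 1: [2, 1]
Peg 2: [4]

After move 2 (1->2):
Peg 0: [3]
Peg 1: [2]
Peg 2: [4, 1]

After move 3 (2->1):
Peg 0: [3]
Peg 1: [2, 1]
Peg 2: [4]

After move 4 (0->2):
Peg 0: []
Peg 1: [2, 1]
Peg 2: [4, 3]

After move 5 (1->0):
Peg 0: [1]
Peg 1: [2]
Peg 2: [4, 3]

After move 6 (0->2):
Peg 0: []
Peg 1: [2]
Peg 2: [4, 3, 1]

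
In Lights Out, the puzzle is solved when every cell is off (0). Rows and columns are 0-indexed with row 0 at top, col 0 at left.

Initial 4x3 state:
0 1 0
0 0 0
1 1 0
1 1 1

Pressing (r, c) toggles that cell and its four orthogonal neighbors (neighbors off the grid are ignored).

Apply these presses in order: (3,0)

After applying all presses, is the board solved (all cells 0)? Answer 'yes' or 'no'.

Answer: no

Derivation:
After press 1 at (3,0):
0 1 0
0 0 0
0 1 0
0 0 1

Lights still on: 3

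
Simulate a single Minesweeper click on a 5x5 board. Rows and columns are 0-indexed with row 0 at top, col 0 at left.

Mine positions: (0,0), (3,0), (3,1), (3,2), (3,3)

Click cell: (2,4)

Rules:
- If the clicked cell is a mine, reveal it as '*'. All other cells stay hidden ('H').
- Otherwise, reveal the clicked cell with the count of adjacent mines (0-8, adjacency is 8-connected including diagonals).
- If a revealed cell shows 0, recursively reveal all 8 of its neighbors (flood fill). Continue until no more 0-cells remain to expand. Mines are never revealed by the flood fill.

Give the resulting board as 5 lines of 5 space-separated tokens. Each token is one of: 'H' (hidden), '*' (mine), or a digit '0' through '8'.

H H H H H
H H H H H
H H H H 1
H H H H H
H H H H H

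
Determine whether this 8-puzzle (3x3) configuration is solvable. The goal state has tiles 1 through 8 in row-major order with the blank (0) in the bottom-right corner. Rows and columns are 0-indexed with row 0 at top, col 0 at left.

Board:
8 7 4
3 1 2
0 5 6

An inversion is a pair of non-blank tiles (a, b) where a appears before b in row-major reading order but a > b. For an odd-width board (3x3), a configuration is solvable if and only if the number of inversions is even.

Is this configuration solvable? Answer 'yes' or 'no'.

Answer: yes

Derivation:
Inversions (pairs i<j in row-major order where tile[i] > tile[j] > 0): 18
18 is even, so the puzzle is solvable.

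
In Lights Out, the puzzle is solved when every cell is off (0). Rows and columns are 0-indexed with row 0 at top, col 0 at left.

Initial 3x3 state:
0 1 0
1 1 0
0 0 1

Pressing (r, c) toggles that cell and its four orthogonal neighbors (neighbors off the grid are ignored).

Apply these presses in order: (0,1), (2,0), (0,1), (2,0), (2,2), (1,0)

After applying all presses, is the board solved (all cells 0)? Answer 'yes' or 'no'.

After press 1 at (0,1):
1 0 1
1 0 0
0 0 1

After press 2 at (2,0):
1 0 1
0 0 0
1 1 1

After press 3 at (0,1):
0 1 0
0 1 0
1 1 1

After press 4 at (2,0):
0 1 0
1 1 0
0 0 1

After press 5 at (2,2):
0 1 0
1 1 1
0 1 0

After press 6 at (1,0):
1 1 0
0 0 1
1 1 0

Lights still on: 5

Answer: no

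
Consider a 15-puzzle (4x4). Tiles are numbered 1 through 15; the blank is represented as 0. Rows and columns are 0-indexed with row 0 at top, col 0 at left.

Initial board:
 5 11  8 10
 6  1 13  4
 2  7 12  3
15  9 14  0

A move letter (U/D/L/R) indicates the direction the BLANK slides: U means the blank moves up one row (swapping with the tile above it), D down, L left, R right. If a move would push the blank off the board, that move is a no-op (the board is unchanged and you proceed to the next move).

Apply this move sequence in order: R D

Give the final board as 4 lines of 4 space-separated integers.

Answer:  5 11  8 10
 6  1 13  4
 2  7 12  3
15  9 14  0

Derivation:
After move 1 (R):
 5 11  8 10
 6  1 13  4
 2  7 12  3
15  9 14  0

After move 2 (D):
 5 11  8 10
 6  1 13  4
 2  7 12  3
15  9 14  0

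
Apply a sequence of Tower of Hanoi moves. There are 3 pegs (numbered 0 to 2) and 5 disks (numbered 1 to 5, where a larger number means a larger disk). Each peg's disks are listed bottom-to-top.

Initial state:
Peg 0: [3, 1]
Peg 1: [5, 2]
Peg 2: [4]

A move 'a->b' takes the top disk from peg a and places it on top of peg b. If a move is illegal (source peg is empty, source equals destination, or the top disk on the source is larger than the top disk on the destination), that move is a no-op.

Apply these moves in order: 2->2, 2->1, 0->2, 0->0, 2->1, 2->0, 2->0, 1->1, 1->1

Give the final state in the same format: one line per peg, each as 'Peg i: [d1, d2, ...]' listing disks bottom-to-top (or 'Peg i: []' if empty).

Answer: Peg 0: [3]
Peg 1: [5, 2, 1]
Peg 2: [4]

Derivation:
After move 1 (2->2):
Peg 0: [3, 1]
Peg 1: [5, 2]
Peg 2: [4]

After move 2 (2->1):
Peg 0: [3, 1]
Peg 1: [5, 2]
Peg 2: [4]

After move 3 (0->2):
Peg 0: [3]
Peg 1: [5, 2]
Peg 2: [4, 1]

After move 4 (0->0):
Peg 0: [3]
Peg 1: [5, 2]
Peg 2: [4, 1]

After move 5 (2->1):
Peg 0: [3]
Peg 1: [5, 2, 1]
Peg 2: [4]

After move 6 (2->0):
Peg 0: [3]
Peg 1: [5, 2, 1]
Peg 2: [4]

After move 7 (2->0):
Peg 0: [3]
Peg 1: [5, 2, 1]
Peg 2: [4]

After move 8 (1->1):
Peg 0: [3]
Peg 1: [5, 2, 1]
Peg 2: [4]

After move 9 (1->1):
Peg 0: [3]
Peg 1: [5, 2, 1]
Peg 2: [4]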